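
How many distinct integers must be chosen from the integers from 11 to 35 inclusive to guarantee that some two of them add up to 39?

17

A set avoiding the sum 39 can contain at most one of each pair {x, 39−x}, plus the 7 elements whose complement lies outside the range.
The integers 20, …, 35 (16 of them) are such a set: any two sum to at least 20+21 = 41 > 39.
Any 17th integer completes one of the 9 pairs, so 17 choices force a sum of 39.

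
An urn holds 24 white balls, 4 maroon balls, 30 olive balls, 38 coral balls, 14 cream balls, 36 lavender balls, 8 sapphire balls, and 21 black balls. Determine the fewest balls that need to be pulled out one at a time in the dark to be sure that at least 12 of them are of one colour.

79

Pigeonhole: the 8 colours are the holes; the balls drawn are the pigeons.
To avoid 12 of any one colour, the worst case takes at most 11 of each colour, or every ball of a colour that has fewer than 11.
That gives 11 + 4 + 11 + 11 + 11 + 11 + 8 + 11 = 78 balls with no colour reaching 12.
The next ball forces some colour to 12, so 78 + 1 = 79.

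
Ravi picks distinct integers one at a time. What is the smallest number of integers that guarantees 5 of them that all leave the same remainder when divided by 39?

By the pigeonhole principle, the 39 residue classes mod 39 are the pigeonholes.
With 156 integers one could put 4 in each residue class and have no class reach 5.
The 157th integer pushes some class to 5, so 39·4 + 1 = 157.

157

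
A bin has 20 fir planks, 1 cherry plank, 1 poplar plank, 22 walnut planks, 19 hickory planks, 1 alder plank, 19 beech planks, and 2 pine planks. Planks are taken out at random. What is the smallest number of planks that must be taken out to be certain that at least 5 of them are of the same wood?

22

By the pigeonhole principle, the 8 woods are the holes; the planks drawn are the pigeons.
To avoid 5 of any one wood, the worst case takes at most 4 of each wood, or every plank of a wood that has fewer than 4.
That gives 4 + 1 + 1 + 4 + 4 + 1 + 4 + 2 = 21 planks with no wood reaching 5.
The next plank forces some wood to 5, so 21 + 1 = 22.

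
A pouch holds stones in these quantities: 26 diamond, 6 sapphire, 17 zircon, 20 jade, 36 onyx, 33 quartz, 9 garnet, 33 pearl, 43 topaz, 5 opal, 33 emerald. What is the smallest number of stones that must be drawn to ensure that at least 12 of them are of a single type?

Pigeonhole: the 11 types are the holes; the stones drawn are the pigeons.
To avoid 12 of any one type, the worst case takes at most 11 of each type, or every stone of a type that has fewer than 11.
That gives 11 + 6 + 11 + 11 + 11 + 11 + 9 + 11 + 11 + 5 + 11 = 108 stones with no type reaching 12.
The next stone forces some type to 12, so 108 + 1 = 109.

109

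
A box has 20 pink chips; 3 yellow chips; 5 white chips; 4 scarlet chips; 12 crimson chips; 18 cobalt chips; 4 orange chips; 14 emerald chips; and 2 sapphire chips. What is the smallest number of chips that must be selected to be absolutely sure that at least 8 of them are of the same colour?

Pigeonhole: put each drawn chip into a box by colour. The largest draw with every box below 8 takes min(count, 7) from each colour; colours with fewer than 7 contribute all they have.
Σ min(cᵢ, 7) = 7 + 3 + 5 + 4 + 7 + 7 + 4 + 7 + 2 = 46.
Draw number 46 + 1 = 47 must push one box to 8.

47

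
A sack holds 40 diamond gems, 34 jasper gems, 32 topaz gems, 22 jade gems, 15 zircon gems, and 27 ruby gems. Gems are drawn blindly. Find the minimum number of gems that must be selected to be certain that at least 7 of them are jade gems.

155

In the worst case for collecting jade gems, every non-jade gem comes out first.
There are 40 + 34 + 32 + 15 + 27 = 148 non-jade gems altogether.
After those, each further gem must be jade, so 148 + 7 = 155 draws guarantee 7 jade gems.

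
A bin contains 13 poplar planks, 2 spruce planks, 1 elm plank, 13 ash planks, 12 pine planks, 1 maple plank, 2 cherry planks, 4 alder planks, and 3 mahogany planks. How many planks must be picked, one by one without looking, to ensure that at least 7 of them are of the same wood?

32

An adversary could hand out at most 6 planks per wood (6 woods run out sooner): 6 + 2 + 1 + 6 + 6 + 1 + 2 + 4 + 3 = 31 planks and still no wood has 7.
One more plank lands in a wood already at 6, so 32 draws are enough and 31 are not.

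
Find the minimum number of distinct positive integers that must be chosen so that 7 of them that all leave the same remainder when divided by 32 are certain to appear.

193

By the pigeonhole principle, the 32 residue classes mod 32 are the pigeonholes.
With 192 integers one could put 6 in each residue class and have no class reach 7.
The 193rd integer pushes some class to 7, so 32·6 + 1 = 193.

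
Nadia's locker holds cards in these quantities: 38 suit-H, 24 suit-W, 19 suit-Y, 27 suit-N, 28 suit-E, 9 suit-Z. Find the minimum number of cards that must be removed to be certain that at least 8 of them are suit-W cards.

In the worst case for collecting suit-W cards, every non-suit-W card comes out first.
There are 38 + 19 + 27 + 28 + 9 = 121 non-suit-W cards altogether.
After those, each further card must be suit-W, so 121 + 8 = 129 draws guarantee 8 suit-W cards.

129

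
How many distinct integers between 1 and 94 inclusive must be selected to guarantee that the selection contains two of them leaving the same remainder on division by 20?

21

Pigeonhole: the 20 residue classes mod 20 are the pigeonholes.
With 20 integers one could put 1 in each residue class and have no class reach 2.
The 21st integer pushes some class to 2, so 20·1 + 1 = 21.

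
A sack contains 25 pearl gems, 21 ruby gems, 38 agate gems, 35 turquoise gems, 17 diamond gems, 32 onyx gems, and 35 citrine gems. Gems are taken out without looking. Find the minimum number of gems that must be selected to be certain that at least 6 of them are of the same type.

The 7 types are the holes; the gems drawn are the pigeons.
To avoid 6 of any one type, the worst case takes at most 5 of each type.
That gives 5 + 5 + 5 + 5 + 5 + 5 + 5 = 35 gems with no type reaching 6.
The next gem forces some type to 6, so 35 + 1 = 36.

36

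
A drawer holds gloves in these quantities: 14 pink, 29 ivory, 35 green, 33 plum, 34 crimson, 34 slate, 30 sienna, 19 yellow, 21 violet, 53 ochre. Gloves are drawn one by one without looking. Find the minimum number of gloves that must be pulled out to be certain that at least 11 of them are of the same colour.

The 10 colours are the holes; the gloves drawn are the pigeons.
To avoid 11 of any one colour, the worst case takes at most 10 of each colour.
That gives 10 + 10 + 10 + 10 + 10 + 10 + 10 + 10 + 10 + 10 = 100 gloves with no colour reaching 11.
The next glove forces some colour to 11, so 100 + 1 = 101.

101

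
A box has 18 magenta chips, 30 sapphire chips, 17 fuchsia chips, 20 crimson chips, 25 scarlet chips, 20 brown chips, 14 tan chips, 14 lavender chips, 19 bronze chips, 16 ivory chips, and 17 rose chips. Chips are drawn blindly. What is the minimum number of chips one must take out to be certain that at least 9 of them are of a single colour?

89

Pigeonhole: the 11 colours are the holes; the chips drawn are the pigeons.
To avoid 9 of any one colour, the worst case takes at most 8 of each colour.
That gives 8 + 8 + 8 + 8 + 8 + 8 + 8 + 8 + 8 + 8 + 8 = 88 chips with no colour reaching 9.
The next chip forces some colour to 9, so 88 + 1 = 89.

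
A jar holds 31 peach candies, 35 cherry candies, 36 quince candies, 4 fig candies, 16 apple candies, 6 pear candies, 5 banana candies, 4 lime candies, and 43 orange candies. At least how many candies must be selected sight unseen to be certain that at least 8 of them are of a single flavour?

55

By pigeonhole, the 9 flavours are the holes; the candies drawn are the pigeons.
To avoid 8 of any one flavour, the worst case takes at most 7 of each flavour, or every candy of a flavour that has fewer than 7.
That gives 7 + 7 + 7 + 4 + 7 + 6 + 5 + 4 + 7 = 54 candies with no flavour reaching 8.
The next candy forces some flavour to 8, so 54 + 1 = 55.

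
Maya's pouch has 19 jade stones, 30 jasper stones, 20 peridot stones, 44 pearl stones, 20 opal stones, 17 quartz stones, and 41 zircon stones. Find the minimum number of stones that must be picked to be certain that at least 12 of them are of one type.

By the pigeonhole principle, put each drawn stone into a box by type. The largest draw with every box below 12 takes min(count, 11) from each type.
Σ min(cᵢ, 11) = 11 + 11 + 11 + 11 + 11 + 11 + 11 = 77.
Draw number 77 + 1 = 78 must push one box to 12.

78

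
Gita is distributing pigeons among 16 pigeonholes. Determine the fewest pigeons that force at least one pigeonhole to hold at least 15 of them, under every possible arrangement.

With 224 pigeons one could put exactly 14 in each of the 16 pigeonholes, and no pigeonhole would reach 15.
By the pigeonhole principle, one more pigeon must land in a pigeonhole that already has 14, giving it 15.
So 16 × 14 + 1 = 225 pigeons are required.

225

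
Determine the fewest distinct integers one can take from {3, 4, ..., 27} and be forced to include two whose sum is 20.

19

Group the elements by complementary pair {x, 20−x}: {3,17}, {4,16}, {5,15}, …, giving 7 two-element pairs; the single value 10 (it cannot pair with itself since the integers are distinct); and 10 integers whose partner 20−x falls outside [3,27].
By pigeonhole, treating each of those 18 groups as a pigeonhole, one can pick one integer per group — 18 integers — with no two summing to 20.
The 19th integer lands in an occupied pair, forcing a sum of 20.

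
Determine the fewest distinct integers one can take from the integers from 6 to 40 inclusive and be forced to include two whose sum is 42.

21

Two chosen integers sum to 42 exactly when both halves of some pair {x, 42−x} with 6 ≤ x ≤ 42−x ≤ 36 are chosen — 15 such pairs.
The remaining 5 elements (those with no distinct partner in range) can never complete a 42-sum, so the worst case takes all of them and one from each pair: 5 + 15 = 20.
The 21st integer has to be the second member of some pair, so 20 + 1 = 21.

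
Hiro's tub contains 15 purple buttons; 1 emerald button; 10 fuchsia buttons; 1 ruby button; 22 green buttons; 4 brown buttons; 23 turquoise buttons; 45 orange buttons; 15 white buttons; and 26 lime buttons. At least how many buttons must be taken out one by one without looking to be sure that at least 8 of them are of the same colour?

An adversary could hand out at most 7 buttons per colour (emerald, ruby, brown run out sooner): 7 + 1 + 7 + 1 + 7 + 4 + 7 + 7 + 7 + 7 = 55 buttons and still no colour has 8.
By the pigeonhole principle, one more button lands in a colour already at 7, so 56 draws are enough and 55 are not.

56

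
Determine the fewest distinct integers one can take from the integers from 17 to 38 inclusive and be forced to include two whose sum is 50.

A set avoiding the sum 50 can contain at most one of each pair {x, 50−x}, plus the 6 elements whose complement lies outside the range or equal to its own complement.
The integers 25, …, 38 (14 of them) are such a set: any two sum to at least 25+26 = 51 > 50.
By the pigeonhole principle, any 15th integer completes one of the 8 pairs, so 15 choices force a sum of 50.

15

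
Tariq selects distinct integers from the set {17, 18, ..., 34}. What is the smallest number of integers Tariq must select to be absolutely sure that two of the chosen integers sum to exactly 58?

14

Group the elements by complementary pair {x, 58−x}: {24,34}, {25,33}, {26,32}, …, giving 5 two-element pairs, the single value 29 (it cannot pair with itself since the integers are distinct), and 7 integers whose partner 58−x falls outside [17,34].
Treating each of those 13 groups as a pigeonhole, one can pick one integer per group — 13 integers — with no two summing to 58.
The 14th integer lands in an occupied pair, forcing a sum of 58.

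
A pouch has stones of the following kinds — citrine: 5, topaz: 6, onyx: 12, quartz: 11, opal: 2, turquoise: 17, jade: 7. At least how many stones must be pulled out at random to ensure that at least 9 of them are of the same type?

By pigeonhole, put each drawn stone into a box by type. The largest draw with every box below 9 takes min(count, 8) from each type; types with fewer than 8 contribute all they have.
Σ min(cᵢ, 8) = 5 + 6 + 8 + 8 + 2 + 8 + 7 = 44.
Draw number 44 + 1 = 45 must push one box to 9.

45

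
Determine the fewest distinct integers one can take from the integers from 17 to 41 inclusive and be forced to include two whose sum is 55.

Two chosen integers sum to 55 exactly when both halves of some pair {x, 55−x} with 17 ≤ x ≤ 55−x ≤ 38 are chosen — 11 such pairs.
The remaining 3 elements (those with no distinct partner in range) can never complete a 55-sum, so the worst case takes all of them and one from each pair: 3 + 11 = 14.
By the pigeonhole principle, the 15th integer has to be the second member of some pair, so 14 + 1 = 15.

15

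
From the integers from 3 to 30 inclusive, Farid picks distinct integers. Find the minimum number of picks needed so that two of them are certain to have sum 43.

20

Two chosen integers sum to 43 exactly when both halves of some pair {x, 43−x} with 13 ≤ x ≤ 43−x ≤ 30 are chosen — 9 such pairs.
The remaining 10 elements (those with no distinct partner in range) can never complete a 43-sum, so the worst case takes all of them and one from each pair: 10 + 9 = 19.
By pigeonhole, the 20th integer has to be the second member of some pair, so 19 + 1 = 20.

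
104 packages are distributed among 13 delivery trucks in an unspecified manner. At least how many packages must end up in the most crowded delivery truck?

8

Pigeonhole: the 13 delivery trucks are the holes and the 104 packages are the pigeons.
If every delivery truck held at most 7 packages, the total would be at most 13 × 7 = 91, which is less than 104.
So some delivery truck holds at least ⌈104/13⌉ = 8 packages.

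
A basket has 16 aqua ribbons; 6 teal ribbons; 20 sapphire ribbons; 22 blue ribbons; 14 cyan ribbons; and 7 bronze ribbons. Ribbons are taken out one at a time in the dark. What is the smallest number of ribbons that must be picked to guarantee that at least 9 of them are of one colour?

Pigeonhole: put each drawn ribbon into a box by colour. The largest draw with every box below 9 takes min(count, 8) from each colour; colours with fewer than 8 contribute all they have.
Σ min(cᵢ, 8) = 8 + 6 + 8 + 8 + 8 + 7 = 45.
Draw number 45 + 1 = 46 must push one box to 9.

46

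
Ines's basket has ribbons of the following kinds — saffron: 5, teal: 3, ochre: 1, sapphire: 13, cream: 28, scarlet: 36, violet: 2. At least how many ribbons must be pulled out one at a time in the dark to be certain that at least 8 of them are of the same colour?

Pigeonhole: the 7 colours are the holes; the ribbons drawn are the pigeons.
To avoid 8 of any one colour, the worst case takes at most 7 of each colour, or every ribbon of a colour that has fewer than 7.
That gives 5 + 3 + 1 + 7 + 7 + 7 + 2 = 32 ribbons with no colour reaching 8.
The next ribbon forces some colour to 8, so 32 + 1 = 33.

33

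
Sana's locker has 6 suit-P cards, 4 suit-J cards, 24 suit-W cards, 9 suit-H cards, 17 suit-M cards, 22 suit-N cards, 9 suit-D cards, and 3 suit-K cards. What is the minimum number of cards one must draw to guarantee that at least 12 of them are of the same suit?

65

By the pigeonhole principle, put each drawn card into a box by suit. The largest draw with every box below 12 takes min(count, 11) from each suit; suits with fewer than 11 contribute all they have.
Σ min(cᵢ, 11) = 6 + 4 + 11 + 9 + 11 + 11 + 9 + 3 = 64.
Draw number 64 + 1 = 65 must push one box to 12.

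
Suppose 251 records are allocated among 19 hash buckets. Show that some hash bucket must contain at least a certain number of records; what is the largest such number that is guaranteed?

14

By pigeonhole, the 19 hash buckets are the holes and the 251 records are the pigeons.
If every hash bucket held at most 13 records, the total would be at most 19 × 13 = 247, which is less than 251.
So some hash bucket holds at least ⌈251/19⌉ = 14 records.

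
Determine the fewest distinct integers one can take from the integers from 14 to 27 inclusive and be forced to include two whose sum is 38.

10

Group the elements by complementary pair {x, 38−x}: {14,24}, {15,23}, {16,22}, …, giving 5 two-element pairs, the single value 19 (it cannot pair with itself since the integers are distinct), and 3 integers whose partner 38−x falls outside [14,27].
Pigeonhole: treating each of those 9 groups as a pigeonhole, one can pick one integer per group — 9 integers — with no two summing to 38.
The 10th integer lands in an occupied pair, forcing a sum of 38.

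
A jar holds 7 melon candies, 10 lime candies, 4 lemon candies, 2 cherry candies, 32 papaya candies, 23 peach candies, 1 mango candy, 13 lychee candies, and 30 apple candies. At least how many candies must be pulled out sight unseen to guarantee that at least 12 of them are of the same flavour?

69

Put each drawn candy into a box by flavour. The largest draw with every box below 12 takes min(count, 11) from each flavour; flavours with fewer than 11 contribute all they have.
Σ min(cᵢ, 11) = 7 + 10 + 4 + 2 + 11 + 11 + 1 + 11 + 11 = 68.
Draw number 68 + 1 = 69 must push one box to 12.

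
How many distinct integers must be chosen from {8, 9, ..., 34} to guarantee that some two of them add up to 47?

A set avoiding the sum 47 can contain at most one of each pair {x, 47−x}, plus the 5 elements whose complement lies outside the range.
The integers 8, …, 23 (16 of them) are such a set: any two sum to at least 8+9 = 17 and at most 22+23 = 45 < 47.
Any 17th integer completes one of the 11 pairs, so 17 choices force a sum of 47.

17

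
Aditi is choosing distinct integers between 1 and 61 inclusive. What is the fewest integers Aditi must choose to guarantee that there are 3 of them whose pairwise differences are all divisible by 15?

31

Integers whose pairwise differences are multiples of 15 are exactly those sharing a remainder mod 15. The 15 residue classes mod 15 are the pigeonholes.
With 30 integers one could put 2 in each residue class and have no class reach 3.
The 31st integer pushes some class to 3, so 15·2 + 1 = 31.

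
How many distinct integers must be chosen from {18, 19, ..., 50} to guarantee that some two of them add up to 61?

Group the elements by complementary pair {x, 61−x}: {18,43}, {19,42}, {20,41}, …, giving 13 two-element pairs and 7 integers whose partner 61−x falls outside [18,50].
Pigeonhole: treating each of those 20 groups as a pigeonhole, one can pick one integer per group — 20 integers — with no two summing to 61.
The 21st integer lands in an occupied pair, forcing a sum of 61.

21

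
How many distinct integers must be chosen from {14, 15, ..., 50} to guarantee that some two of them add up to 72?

Group the elements by complementary pair {x, 72−x}: {22,50}, {23,49}, {24,48}, …, giving 14 two-element pairs; the single value 36 (it cannot pair with itself since the integers are distinct); and 8 integers whose partner 72−x falls outside [14,50].
By pigeonhole, treating each of those 23 groups as a pigeonhole, one can pick one integer per group — 23 integers — with no two summing to 72.
The 24th integer lands in an occupied pair, forcing a sum of 72.

24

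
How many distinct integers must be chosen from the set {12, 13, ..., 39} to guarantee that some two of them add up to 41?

20

Two chosen integers sum to 41 exactly when both halves of some pair {x, 41−x} with 12 ≤ x ≤ 41−x ≤ 29 are chosen — 9 such pairs.
The remaining 10 elements (those with no distinct partner in range) can never complete a 41-sum, so the worst case takes all of them and one from each pair: 10 + 9 = 19.
The 20th integer has to be the second member of some pair, so 19 + 1 = 20.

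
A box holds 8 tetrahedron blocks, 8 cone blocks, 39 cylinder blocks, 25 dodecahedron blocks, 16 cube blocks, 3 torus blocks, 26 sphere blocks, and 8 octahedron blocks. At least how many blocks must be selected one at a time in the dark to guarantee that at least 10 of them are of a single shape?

64

An adversary could hand out at most 9 blocks per shape (4 shapes run out sooner): 8 + 8 + 9 + 9 + 9 + 3 + 9 + 8 = 63 blocks and still no shape has 10.
By pigeonhole, one more block lands in a shape already at 9, so 64 draws are enough and 63 are not.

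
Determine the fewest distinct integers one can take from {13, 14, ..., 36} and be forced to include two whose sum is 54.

16

Two chosen integers sum to 54 exactly when both halves of some pair {x, 54−x} with 18 ≤ x ≤ 54−x ≤ 36 are chosen — 9 such pairs.
The remaining 6 elements (those with no distinct partner in range) can never complete a 54-sum, so the worst case takes all of them and one from each pair: 6 + 9 = 15.
The 16th integer has to be the second member of some pair, so 15 + 1 = 16.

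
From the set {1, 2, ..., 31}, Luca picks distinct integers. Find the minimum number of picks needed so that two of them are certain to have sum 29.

A set avoiding the sum 29 can contain at most one of each pair {x, 29−x}, plus the 3 elements whose complement lies outside the range.
The integers 15, …, 31 (17 of them) are such a set: any two sum to at least 15+16 = 31 > 29.
Any 18th integer completes one of the 14 pairs, so 18 choices force a sum of 29.

18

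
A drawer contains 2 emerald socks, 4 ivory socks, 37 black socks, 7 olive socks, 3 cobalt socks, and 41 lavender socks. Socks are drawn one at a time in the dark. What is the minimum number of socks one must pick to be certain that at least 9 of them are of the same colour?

Put each drawn sock into a box by colour. The largest draw with every box below 9 takes min(count, 8) from each colour; colours with fewer than 8 contribute all they have.
Σ min(cᵢ, 8) = 2 + 4 + 8 + 7 + 3 + 8 = 32.
Draw number 32 + 1 = 33 must push one box to 9.

33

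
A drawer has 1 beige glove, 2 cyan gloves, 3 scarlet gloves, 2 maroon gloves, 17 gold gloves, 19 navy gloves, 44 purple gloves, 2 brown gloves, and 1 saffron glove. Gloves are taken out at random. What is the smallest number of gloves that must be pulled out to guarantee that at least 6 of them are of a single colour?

27

Put each drawn glove into a box by colour. The largest draw with every box below 6 takes min(count, 5) from each colour; colours with fewer than 5 contribute all they have.
Σ min(cᵢ, 5) = 1 + 2 + 3 + 2 + 5 + 5 + 5 + 2 + 1 = 26.
Draw number 26 + 1 = 27 must push one box to 6.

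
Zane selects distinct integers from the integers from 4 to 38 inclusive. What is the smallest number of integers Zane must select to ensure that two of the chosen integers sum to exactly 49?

A set avoiding the sum 49 can contain at most one of each pair {x, 49−x}, plus the 7 elements whose complement lies outside the range.
The integers 4, …, 24 (21 of them) are such a set: any two sum to at least 4+5 = 9 and at most 23+24 = 47 < 49.
By the pigeonhole principle, any 22nd integer completes one of the 14 pairs, so 22 choices force a sum of 49.

22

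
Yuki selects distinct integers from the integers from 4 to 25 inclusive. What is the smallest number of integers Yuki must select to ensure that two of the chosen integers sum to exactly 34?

A set avoiding the sum 34 can contain at most one of each pair {x, 34−x}, plus the 6 elements whose complement lies outside the range or equal to its own complement.
The integers 4, …, 17 (14 of them) are such a set: any two sum to at least 4+5 = 9 and at most 16+17 = 33 < 34.
Any 15th integer completes one of the 8 pairs, so 15 choices force a sum of 34.

15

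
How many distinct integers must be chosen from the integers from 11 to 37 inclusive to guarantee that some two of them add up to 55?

18

Two chosen integers sum to 55 exactly when both halves of some pair {x, 55−x} with 18 ≤ x ≤ 55−x ≤ 37 are chosen — 10 such pairs.
The remaining 7 elements (those with no distinct partner in range) can never complete a 55-sum, so the worst case takes all of them and one from each pair: 7 + 10 = 17.
The 18th integer has to be the second member of some pair, so 17 + 1 = 18.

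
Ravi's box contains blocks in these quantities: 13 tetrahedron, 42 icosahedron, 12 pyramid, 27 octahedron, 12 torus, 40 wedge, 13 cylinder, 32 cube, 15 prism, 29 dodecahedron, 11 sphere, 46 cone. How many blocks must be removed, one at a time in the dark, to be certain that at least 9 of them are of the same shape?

An adversary could hand out at most 8 blocks per shape: 8 + 8 + 8 + 8 + 8 + 8 + 8 + 8 + 8 + 8 + 8 + 8 = 96 blocks and still no shape has 9.
By pigeonhole, one more block lands in a shape already at 8, so 97 draws are enough and 96 are not.

97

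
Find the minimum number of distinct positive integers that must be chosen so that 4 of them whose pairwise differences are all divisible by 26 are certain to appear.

Integers whose pairwise differences are multiples of 26 are exactly those sharing a remainder mod 26. By pigeonhole, the 26 residue classes mod 26 are the pigeonholes.
With 78 integers one could put 3 in each residue class and have no class reach 4.
The 79th integer pushes some class to 4, so 26·3 + 1 = 79.

79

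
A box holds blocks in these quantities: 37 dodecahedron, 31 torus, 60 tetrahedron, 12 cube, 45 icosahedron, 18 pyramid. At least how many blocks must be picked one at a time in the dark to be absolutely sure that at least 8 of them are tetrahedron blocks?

In the worst case for collecting tetrahedron blocks, every non-tetrahedron block comes out first.
There are 37 + 31 + 12 + 45 + 18 = 143 non-tetrahedron blocks altogether.
After those, each further block must be tetrahedron, so 143 + 8 = 151 draws guarantee 8 tetrahedron blocks.

151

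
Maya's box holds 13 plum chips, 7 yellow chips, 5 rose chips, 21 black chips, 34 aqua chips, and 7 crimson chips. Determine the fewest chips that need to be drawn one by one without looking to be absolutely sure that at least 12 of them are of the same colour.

53

Put each drawn chip into a box by colour. The largest draw with every box below 12 takes min(count, 11) from each colour; colours with fewer than 11 contribute all they have.
Σ min(cᵢ, 11) = 11 + 7 + 5 + 11 + 11 + 7 = 52.
Draw number 52 + 1 = 53 must push one box to 12.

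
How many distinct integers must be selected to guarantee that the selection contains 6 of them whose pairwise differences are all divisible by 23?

Integers whose pairwise differences are multiples of 23 are exactly those sharing a remainder mod 23. By the pigeonhole principle, the 23 residue classes mod 23 are the pigeonholes.
With 115 integers one could put 5 in each residue class and have no class reach 6.
The 116th integer pushes some class to 6, so 23·5 + 1 = 116.

116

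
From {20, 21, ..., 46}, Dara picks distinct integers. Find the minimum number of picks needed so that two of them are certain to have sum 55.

Two chosen integers sum to 55 exactly when both halves of some pair {x, 55−x} with 20 ≤ x ≤ 55−x ≤ 35 are chosen — 8 such pairs.
The remaining 11 elements (those with no distinct partner in range) can never complete a 55-sum, so the worst case takes all of them and one from each pair: 11 + 8 = 19.
By pigeonhole, the 20th integer has to be the second member of some pair, so 19 + 1 = 20.

20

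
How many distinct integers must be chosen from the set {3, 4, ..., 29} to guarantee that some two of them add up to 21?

Two chosen integers sum to 21 exactly when both halves of some pair {x, 21−x} with 3 ≤ x ≤ 21−x ≤ 18 are chosen — 8 such pairs.
The remaining 11 elements (those with no distinct partner in range) can never complete a 21-sum, so the worst case takes all of them and one from each pair: 11 + 8 = 19.
Pigeonhole: the 20th integer has to be the second member of some pair, so 19 + 1 = 20.

20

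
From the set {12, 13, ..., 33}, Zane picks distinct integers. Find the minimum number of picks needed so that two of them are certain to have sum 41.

Group the elements by complementary pair {x, 41−x}: {12,29}, {13,28}, {14,27}, …, giving 9 two-element pairs and 4 integers whose partner 41−x falls outside [12,33].
Pigeonhole: treating each of those 13 groups as a pigeonhole, one can pick one integer per group — 13 integers — with no two summing to 41.
The 14th integer lands in an occupied pair, forcing a sum of 41.

14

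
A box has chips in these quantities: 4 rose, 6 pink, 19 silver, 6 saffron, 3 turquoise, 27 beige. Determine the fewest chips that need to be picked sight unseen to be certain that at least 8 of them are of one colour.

34

Put each drawn chip into a box by colour. The largest draw with every box below 8 takes min(count, 7) from each colour; colours with fewer than 7 contribute all they have.
Σ min(cᵢ, 7) = 4 + 6 + 7 + 6 + 3 + 7 = 33.
Draw number 33 + 1 = 34 must push one box to 8.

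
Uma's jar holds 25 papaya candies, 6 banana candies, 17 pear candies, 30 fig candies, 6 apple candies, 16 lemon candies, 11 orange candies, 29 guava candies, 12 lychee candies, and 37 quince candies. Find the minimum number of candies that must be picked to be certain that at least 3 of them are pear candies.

175

In the worst case for collecting pear candies, every non-pear candy comes out first.
There are 25 + 6 + 30 + 6 + 16 + 11 + 29 + 12 + 37 = 172 non-pear candies altogether.
After those, each further candy must be pear, so 172 + 3 = 175 draws guarantee 3 pear candies.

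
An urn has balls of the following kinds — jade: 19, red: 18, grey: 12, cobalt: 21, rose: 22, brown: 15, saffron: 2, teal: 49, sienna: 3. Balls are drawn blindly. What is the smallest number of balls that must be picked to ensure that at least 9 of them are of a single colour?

62

Pigeonhole: the 9 colours are the holes; the balls drawn are the pigeons.
To avoid 9 of any one colour, the worst case takes at most 8 of each colour, or every ball of a colour that has fewer than 8.
That gives 8 + 8 + 8 + 8 + 8 + 8 + 2 + 8 + 3 = 61 balls with no colour reaching 9.
The next ball forces some colour to 9, so 61 + 1 = 62.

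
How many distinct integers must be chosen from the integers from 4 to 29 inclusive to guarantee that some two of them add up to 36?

16

A set avoiding the sum 36 can contain at most one of each pair {x, 36−x}, plus the 4 elements whose complement lies outside the range or equal to its own complement.
The integers 4, …, 18 (15 of them) are such a set: any two sum to at least 4+5 = 9 and at most 17+18 = 35 < 36.
Any 16th integer completes one of the 11 pairs, so 16 choices force a sum of 36.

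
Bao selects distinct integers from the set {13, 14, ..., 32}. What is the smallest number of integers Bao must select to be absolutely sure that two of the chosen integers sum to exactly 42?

A set avoiding the sum 42 can contain at most one of each pair {x, 42−x}, plus the 4 elements whose complement lies outside the range or equal to its own complement.
The integers 21, …, 32 (12 of them) are such a set: any two sum to at least 21+22 = 43 > 42.
Pigeonhole: any 13th integer completes one of the 8 pairs, so 13 choices force a sum of 42.

13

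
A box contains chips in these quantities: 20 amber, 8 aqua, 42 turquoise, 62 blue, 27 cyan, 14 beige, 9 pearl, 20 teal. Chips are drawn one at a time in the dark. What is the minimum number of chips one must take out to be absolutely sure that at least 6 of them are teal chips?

188

In the worst case for collecting teal chips, every non-teal chip comes out first.
There are 20 + 8 + 42 + 62 + 27 + 14 + 9 = 182 non-teal chips altogether.
After those, each further chip must be teal, so 182 + 6 = 188 draws guarantee 6 teal chips.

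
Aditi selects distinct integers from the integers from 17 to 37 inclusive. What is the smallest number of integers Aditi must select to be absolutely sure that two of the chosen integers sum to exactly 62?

16

Group the elements by complementary pair {x, 62−x}: {25,37}, {26,36}, {27,35}, …, giving 6 two-element pairs, the single value 31 (it cannot pair with itself since the integers are distinct), and 8 integers whose partner 62−x falls outside [17,37].
Pigeonhole: treating each of those 15 groups as a pigeonhole, one can pick one integer per group — 15 integers — with no two summing to 62.
The 16th integer lands in an occupied pair, forcing a sum of 62.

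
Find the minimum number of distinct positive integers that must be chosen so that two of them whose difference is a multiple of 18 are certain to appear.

Integers whose pairwise differences are multiples of 18 are exactly those sharing a remainder mod 18. The 18 residue classes mod 18 are the pigeonholes.
With 18 integers one could put 1 in each residue class and have no class reach 2.
The 19th integer pushes some class to 2, so 18·1 + 1 = 19.

19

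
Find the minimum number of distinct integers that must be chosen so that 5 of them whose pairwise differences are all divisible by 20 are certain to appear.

Integers whose pairwise differences are multiples of 20 are exactly those sharing a remainder mod 20. By the pigeonhole principle, the 20 residue classes mod 20 are the pigeonholes.
With 80 integers one could put 4 in each residue class and have no class reach 5.
The 81st integer pushes some class to 5, so 20·4 + 1 = 81.

81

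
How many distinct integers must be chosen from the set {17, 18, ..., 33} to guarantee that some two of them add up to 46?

Two chosen integers sum to 46 exactly when both halves of some pair {x, 46−x} with 17 ≤ x ≤ 46−x ≤ 29 are chosen — 6 such pairs.
The remaining 5 elements (those with no distinct partner in range) can never complete a 46-sum, so the worst case takes all of them and one from each pair: 5 + 6 = 11.
Pigeonhole: the 12th integer has to be the second member of some pair, so 11 + 1 = 12.

12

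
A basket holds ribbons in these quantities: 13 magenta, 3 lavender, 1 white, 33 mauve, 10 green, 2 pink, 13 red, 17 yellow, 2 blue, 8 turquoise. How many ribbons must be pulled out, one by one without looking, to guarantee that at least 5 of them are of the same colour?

33

By the pigeonhole principle, the 10 colours are the holes; the ribbons drawn are the pigeons.
To avoid 5 of any one colour, the worst case takes at most 4 of each colour, or every ribbon of a colour that has fewer than 4.
That gives 4 + 3 + 1 + 4 + 4 + 2 + 4 + 4 + 2 + 4 = 32 ribbons with no colour reaching 5.
The next ribbon forces some colour to 5, so 32 + 1 = 33.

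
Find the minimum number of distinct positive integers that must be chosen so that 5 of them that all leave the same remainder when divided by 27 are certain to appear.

109

By the pigeonhole principle, the 27 residue classes mod 27 are the pigeonholes.
With 108 integers one could put 4 in each residue class and have no class reach 5.
The 109th integer pushes some class to 5, so 27·4 + 1 = 109.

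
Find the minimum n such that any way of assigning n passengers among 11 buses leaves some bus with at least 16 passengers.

166

With 165 passengers one could put exactly 15 in each of the 11 buses, and no bus would reach 16.
By the pigeonhole principle, one more passenger must land in a bus that already has 15, giving it 16.
So 11 × 15 + 1 = 166 passengers are required.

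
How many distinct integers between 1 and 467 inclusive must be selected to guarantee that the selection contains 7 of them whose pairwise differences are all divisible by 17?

Integers whose pairwise differences are multiples of 17 are exactly those sharing a remainder mod 17. By pigeonhole, the 17 residue classes mod 17 are the pigeonholes.
With 102 integers one could put 6 in each residue class and have no class reach 7.
The 103rd integer pushes some class to 7, so 17·6 + 1 = 103.

103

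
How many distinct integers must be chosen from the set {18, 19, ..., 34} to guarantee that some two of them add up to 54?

A set avoiding the sum 54 can contain at most one of each pair {x, 54−x}, plus the 3 elements whose complement lies outside the range or equal to its own complement.
The integers 18, …, 27 (10 of them) are such a set: any two sum to at least 18+19 = 37 and at most 26+27 = 53 < 54.
By the pigeonhole principle, any 11th integer completes one of the 7 pairs, so 11 choices force a sum of 54.

11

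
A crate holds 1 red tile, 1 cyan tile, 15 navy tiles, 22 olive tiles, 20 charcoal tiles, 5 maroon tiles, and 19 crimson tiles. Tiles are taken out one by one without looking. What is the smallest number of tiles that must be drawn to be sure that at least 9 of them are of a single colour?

40

The 7 colours are the holes; the tiles drawn are the pigeons.
To avoid 9 of any one colour, the worst case takes at most 8 of each colour, or every tile of a colour that has fewer than 8.
That gives 1 + 1 + 8 + 8 + 8 + 5 + 8 = 39 tiles with no colour reaching 9.
The next tile forces some colour to 9, so 39 + 1 = 40.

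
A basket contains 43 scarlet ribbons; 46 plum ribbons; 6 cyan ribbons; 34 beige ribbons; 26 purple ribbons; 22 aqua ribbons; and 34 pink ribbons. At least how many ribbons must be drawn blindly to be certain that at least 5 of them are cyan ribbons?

210

In the worst case for collecting cyan ribbons, every non-cyan ribbon comes out first.
There are 43 + 46 + 34 + 26 + 22 + 34 = 205 non-cyan ribbons altogether.
After those, each further ribbon must be cyan, so 205 + 5 = 210 draws guarantee 5 cyan ribbons.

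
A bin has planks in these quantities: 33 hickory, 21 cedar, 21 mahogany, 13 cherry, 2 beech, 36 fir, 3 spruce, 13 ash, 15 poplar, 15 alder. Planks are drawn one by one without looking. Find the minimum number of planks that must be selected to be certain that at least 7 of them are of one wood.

54

Put each drawn plank into a box by wood. The largest draw with every box below 7 takes min(count, 6) from each wood; woods with fewer than 6 contribute all they have.
Σ min(cᵢ, 6) = 6 + 6 + 6 + 6 + 2 + 6 + 3 + 6 + 6 + 6 = 53.
Draw number 53 + 1 = 54 must push one box to 7.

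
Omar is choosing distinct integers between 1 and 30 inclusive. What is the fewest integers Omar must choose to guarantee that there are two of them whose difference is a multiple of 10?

Integers whose pairwise differences are multiples of 10 are exactly those sharing a remainder mod 10. By the pigeonhole principle, the 10 residue classes mod 10 are the pigeonholes.
With 10 integers one could put 1 in each residue class and have no class reach 2.
The 11th integer pushes some class to 2, so 10·1 + 1 = 11.

11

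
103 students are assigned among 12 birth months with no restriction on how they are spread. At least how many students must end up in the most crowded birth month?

By the pigeonhole principle, the 12 birth months are the holes and the 103 students are the pigeons.
If every birth month held at most 8 students, the total would be at most 12 × 8 = 96, which is less than 103.
So some birth month holds at least ⌈103/12⌉ = 9 students.

9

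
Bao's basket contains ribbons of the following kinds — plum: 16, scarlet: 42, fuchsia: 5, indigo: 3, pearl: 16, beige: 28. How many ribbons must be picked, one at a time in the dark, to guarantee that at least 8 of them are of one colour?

By pigeonhole, put each drawn ribbon into a box by colour. The largest draw with every box below 8 takes min(count, 7) from each colour; colours with fewer than 7 contribute all they have.
Σ min(cᵢ, 7) = 7 + 7 + 5 + 3 + 7 + 7 = 36.
Draw number 36 + 1 = 37 must push one box to 8.

37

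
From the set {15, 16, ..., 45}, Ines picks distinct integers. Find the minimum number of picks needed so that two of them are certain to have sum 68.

21

Two chosen integers sum to 68 exactly when both halves of some pair {x, 68−x} with 23 ≤ x ≤ 68−x ≤ 45 are chosen — 11 such pairs.
The remaining 9 elements (those with no distinct partner in range) can never complete a 68-sum, so the worst case takes all of them and one from each pair: 9 + 11 = 20.
By the pigeonhole principle, the 21st integer has to be the second member of some pair, so 20 + 1 = 21.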